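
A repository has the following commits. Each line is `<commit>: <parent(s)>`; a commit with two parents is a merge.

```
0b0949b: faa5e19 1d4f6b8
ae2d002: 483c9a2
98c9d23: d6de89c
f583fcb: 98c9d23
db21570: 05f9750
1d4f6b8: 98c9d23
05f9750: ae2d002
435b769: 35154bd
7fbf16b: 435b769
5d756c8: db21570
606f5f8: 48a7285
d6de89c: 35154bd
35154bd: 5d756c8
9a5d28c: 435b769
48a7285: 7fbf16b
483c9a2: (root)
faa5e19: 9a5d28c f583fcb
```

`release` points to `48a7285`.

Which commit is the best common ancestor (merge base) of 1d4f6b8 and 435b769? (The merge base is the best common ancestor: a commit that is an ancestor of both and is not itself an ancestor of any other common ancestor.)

35154bd

Ancestors of 1d4f6b8: {05f9750, 1d4f6b8, 35154bd, 483c9a2, 5d756c8, 98c9d23, ae2d002, d6de89c, db21570}.
Ancestors of 435b769: {05f9750, 35154bd, 435b769, 483c9a2, 5d756c8, ae2d002, db21570}.
Common ancestors: {05f9750, 35154bd, 483c9a2, 5d756c8, ae2d002, db21570}.
Among these, 35154bd is not an ancestor of any other common ancestor — it is the merge base.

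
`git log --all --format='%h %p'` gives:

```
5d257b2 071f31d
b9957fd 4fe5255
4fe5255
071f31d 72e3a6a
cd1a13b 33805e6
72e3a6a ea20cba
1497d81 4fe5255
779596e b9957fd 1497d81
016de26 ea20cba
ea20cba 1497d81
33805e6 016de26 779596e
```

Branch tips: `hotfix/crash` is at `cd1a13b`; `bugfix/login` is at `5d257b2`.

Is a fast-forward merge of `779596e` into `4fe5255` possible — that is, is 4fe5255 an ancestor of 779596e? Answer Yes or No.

A fast-forward from 4fe5255 to 779596e is possible iff 4fe5255 is an ancestor of 779596e.
Ancestors of 779596e: {1497d81, 4fe5255, 779596e, b9957fd}.
4fe5255 is among them, so fast-forward is possible.

Yes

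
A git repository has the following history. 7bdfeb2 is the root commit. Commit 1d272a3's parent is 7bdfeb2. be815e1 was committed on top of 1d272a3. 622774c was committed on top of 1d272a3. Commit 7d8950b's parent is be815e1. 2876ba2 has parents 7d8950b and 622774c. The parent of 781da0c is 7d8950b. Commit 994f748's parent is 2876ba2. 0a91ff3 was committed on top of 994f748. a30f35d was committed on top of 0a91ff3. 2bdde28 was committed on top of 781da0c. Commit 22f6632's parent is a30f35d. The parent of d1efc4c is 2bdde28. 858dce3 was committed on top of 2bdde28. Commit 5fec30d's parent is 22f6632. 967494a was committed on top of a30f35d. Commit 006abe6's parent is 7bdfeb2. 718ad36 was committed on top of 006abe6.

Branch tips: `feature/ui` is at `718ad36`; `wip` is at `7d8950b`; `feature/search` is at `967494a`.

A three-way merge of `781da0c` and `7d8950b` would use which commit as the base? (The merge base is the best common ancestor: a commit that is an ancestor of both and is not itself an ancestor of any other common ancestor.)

Ancestors of 781da0c: {1d272a3, 781da0c, 7bdfeb2, 7d8950b, be815e1}.
Ancestors of 7d8950b: {1d272a3, 7bdfeb2, 7d8950b, be815e1}.
Common ancestors: {1d272a3, 7bdfeb2, 7d8950b, be815e1}.
Among these, 7d8950b is not an ancestor of any other common ancestor — it is the merge base.

7d8950b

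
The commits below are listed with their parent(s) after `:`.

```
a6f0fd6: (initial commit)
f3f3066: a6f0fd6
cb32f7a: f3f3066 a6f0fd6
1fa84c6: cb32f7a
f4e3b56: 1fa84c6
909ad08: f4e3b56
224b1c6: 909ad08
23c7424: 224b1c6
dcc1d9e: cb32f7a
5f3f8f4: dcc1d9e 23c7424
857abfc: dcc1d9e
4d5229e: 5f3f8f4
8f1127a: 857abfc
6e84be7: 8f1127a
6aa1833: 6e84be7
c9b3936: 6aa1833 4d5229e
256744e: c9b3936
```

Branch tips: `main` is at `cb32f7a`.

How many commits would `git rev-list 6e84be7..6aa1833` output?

1

Reachable from 6aa1833: {6aa1833, 6e84be7, 857abfc, 8f1127a, a6f0fd6, cb32f7a, dcc1d9e, f3f3066}.
Reachable from 6e84be7: {6e84be7, 857abfc, 8f1127a, a6f0fd6, cb32f7a, dcc1d9e, f3f3066}.
In 6aa1833's history but not 6e84be7's: {6aa1833} — 1 commit.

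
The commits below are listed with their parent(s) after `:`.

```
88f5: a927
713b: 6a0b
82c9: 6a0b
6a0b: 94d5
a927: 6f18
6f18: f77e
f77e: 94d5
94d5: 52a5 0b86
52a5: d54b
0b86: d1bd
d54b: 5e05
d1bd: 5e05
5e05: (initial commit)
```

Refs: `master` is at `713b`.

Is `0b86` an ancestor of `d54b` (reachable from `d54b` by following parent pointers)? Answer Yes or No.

No

Ancestors of d54b: {5e05, d54b}.
0b86 is not in that set, so it is not an ancestor of d54b.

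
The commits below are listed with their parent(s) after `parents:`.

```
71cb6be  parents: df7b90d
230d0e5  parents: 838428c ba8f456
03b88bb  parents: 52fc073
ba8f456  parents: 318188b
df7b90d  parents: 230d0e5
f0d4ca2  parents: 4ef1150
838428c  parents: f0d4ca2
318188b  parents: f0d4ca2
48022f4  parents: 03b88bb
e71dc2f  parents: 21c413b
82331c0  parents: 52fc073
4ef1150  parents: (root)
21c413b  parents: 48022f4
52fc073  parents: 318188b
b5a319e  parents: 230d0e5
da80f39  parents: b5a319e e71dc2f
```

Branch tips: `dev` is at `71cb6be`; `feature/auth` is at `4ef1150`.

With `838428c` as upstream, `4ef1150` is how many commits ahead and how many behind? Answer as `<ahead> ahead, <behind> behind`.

Reachable from 4ef1150: {4ef1150}.
Reachable from 838428c: {4ef1150, 838428c, f0d4ca2}.
Only in 4ef1150's history (ahead): {} — 0.
Only in 838428c's history (behind): {838428c, f0d4ca2} — 2.

0 ahead, 2 behind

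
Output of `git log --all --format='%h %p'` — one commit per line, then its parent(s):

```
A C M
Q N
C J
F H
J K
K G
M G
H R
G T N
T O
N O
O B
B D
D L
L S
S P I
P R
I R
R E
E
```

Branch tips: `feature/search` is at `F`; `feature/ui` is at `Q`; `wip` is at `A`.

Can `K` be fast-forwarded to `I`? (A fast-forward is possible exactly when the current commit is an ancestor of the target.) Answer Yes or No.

A fast-forward from K to I is possible iff K is an ancestor of I.
Ancestors of I: {E, I, R}.
K is not among them, so fast-forward is not possible.

No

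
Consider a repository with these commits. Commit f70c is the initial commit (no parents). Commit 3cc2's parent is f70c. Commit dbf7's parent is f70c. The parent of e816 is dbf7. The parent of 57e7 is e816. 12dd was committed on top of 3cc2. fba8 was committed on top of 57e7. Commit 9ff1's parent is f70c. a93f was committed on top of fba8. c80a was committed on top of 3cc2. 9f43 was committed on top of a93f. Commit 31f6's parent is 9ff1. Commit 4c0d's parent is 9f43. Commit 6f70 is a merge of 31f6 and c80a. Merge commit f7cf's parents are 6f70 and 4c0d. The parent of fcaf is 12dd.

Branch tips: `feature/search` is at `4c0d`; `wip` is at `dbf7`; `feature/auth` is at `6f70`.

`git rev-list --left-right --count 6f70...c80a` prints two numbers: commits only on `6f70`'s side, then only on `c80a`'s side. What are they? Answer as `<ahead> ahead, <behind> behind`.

3 ahead, 0 behind

Reachable from 6f70: {31f6, 3cc2, 6f70, 9ff1, c80a, f70c}.
Reachable from c80a: {3cc2, c80a, f70c}.
Only in 6f70's history (ahead): {31f6, 6f70, 9ff1} — 3.
Only in c80a's history (behind): {} — 0.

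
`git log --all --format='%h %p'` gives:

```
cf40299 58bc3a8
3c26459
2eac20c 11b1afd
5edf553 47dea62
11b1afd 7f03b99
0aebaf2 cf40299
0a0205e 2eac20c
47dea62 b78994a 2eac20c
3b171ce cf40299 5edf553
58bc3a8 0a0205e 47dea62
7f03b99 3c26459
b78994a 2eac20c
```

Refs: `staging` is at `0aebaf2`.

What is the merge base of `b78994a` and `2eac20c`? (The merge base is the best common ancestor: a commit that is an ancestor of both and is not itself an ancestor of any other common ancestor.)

2eac20c

Ancestors of b78994a: {11b1afd, 2eac20c, 3c26459, 7f03b99, b78994a}.
Ancestors of 2eac20c: {11b1afd, 2eac20c, 3c26459, 7f03b99}.
Common ancestors: {11b1afd, 2eac20c, 3c26459, 7f03b99}.
Among these, 2eac20c is not an ancestor of any other common ancestor — it is the merge base.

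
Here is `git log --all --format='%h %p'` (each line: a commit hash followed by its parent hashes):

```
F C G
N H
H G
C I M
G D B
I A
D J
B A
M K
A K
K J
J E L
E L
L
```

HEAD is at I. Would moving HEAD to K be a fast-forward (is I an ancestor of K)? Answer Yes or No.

No

A fast-forward from I to K is possible iff I is an ancestor of K.
Ancestors of K: {E, J, K, L}.
I is not among them, so fast-forward is not possible.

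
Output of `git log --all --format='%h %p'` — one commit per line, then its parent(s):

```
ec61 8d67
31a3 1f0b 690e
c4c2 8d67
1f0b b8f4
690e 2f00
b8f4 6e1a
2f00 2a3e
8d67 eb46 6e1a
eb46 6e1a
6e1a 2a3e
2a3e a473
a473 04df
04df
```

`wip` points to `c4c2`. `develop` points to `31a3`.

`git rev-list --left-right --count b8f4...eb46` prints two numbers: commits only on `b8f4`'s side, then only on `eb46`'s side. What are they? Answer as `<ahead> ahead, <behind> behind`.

Reachable from b8f4: {04df, 2a3e, 6e1a, a473, b8f4}.
Reachable from eb46: {04df, 2a3e, 6e1a, a473, eb46}.
Only in b8f4's history (ahead): {b8f4} — 1.
Only in eb46's history (behind): {eb46} — 1.

1 ahead, 1 behind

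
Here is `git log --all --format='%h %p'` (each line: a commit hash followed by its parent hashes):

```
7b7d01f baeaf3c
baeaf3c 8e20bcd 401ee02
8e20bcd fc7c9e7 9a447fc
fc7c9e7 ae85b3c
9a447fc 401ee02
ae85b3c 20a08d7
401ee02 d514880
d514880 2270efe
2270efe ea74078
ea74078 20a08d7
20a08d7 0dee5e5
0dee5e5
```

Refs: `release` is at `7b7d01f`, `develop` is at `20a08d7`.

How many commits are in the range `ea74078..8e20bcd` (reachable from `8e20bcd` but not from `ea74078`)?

Reachable from 8e20bcd: {0dee5e5, 20a08d7, 2270efe, 401ee02, 8e20bcd, 9a447fc, ae85b3c, d514880, ea74078, fc7c9e7}.
Reachable from ea74078: {0dee5e5, 20a08d7, ea74078}.
In 8e20bcd's history but not ea74078's: {2270efe, 401ee02, 8e20bcd, 9a447fc, ae85b3c, d514880, fc7c9e7} — 7 commits.

7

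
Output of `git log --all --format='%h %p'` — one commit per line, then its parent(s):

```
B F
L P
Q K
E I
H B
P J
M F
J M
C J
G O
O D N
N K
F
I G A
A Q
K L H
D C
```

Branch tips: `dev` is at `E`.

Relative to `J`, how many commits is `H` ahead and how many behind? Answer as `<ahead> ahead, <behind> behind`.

2 ahead, 2 behind

Reachable from H: {B, F, H}.
Reachable from J: {F, J, M}.
Only in H's history (ahead): {B, H} — 2.
Only in J's history (behind): {J, M} — 2.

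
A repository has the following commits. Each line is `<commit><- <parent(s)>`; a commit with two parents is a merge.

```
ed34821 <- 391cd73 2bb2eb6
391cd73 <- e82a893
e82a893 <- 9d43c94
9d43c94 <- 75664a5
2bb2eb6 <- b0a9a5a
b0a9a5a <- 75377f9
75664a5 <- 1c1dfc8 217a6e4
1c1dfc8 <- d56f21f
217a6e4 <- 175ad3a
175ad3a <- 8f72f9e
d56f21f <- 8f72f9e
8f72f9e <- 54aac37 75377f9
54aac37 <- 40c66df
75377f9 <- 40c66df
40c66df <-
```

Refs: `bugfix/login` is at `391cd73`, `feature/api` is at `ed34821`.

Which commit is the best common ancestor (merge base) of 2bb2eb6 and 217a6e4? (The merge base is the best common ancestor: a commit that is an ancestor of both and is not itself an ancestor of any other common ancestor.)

75377f9

Ancestors of 2bb2eb6: {2bb2eb6, 40c66df, 75377f9, b0a9a5a}.
Ancestors of 217a6e4: {175ad3a, 217a6e4, 40c66df, 54aac37, 75377f9, 8f72f9e}.
Common ancestors: {40c66df, 75377f9}.
Among these, 75377f9 is not an ancestor of any other common ancestor — it is the merge base.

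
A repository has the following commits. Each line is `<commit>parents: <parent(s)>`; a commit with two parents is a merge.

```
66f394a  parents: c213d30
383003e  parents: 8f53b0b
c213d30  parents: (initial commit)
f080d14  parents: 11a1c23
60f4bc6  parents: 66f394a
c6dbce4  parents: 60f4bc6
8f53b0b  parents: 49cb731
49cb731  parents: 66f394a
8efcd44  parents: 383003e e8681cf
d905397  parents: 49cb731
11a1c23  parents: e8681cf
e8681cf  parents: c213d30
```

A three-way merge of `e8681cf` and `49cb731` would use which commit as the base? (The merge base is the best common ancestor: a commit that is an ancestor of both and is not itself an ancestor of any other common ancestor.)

Ancestors of e8681cf: {c213d30, e8681cf}.
Ancestors of 49cb731: {49cb731, 66f394a, c213d30}.
Common ancestors: {c213d30}.
The only common ancestor is c213d30, so it is the merge base.

c213d30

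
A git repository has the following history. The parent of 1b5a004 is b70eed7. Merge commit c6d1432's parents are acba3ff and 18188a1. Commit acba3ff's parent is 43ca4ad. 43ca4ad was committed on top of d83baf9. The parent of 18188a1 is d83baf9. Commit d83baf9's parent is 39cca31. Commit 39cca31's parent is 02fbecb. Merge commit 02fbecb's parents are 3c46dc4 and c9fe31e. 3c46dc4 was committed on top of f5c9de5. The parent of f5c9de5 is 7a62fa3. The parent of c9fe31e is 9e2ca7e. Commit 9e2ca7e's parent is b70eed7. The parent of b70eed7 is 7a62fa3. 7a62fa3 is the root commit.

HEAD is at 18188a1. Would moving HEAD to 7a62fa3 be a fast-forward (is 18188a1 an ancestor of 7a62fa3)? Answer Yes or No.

No

A fast-forward from 18188a1 to 7a62fa3 is possible iff 18188a1 is an ancestor of 7a62fa3.
Ancestors of 7a62fa3: {7a62fa3}.
18188a1 is not among them, so fast-forward is not possible.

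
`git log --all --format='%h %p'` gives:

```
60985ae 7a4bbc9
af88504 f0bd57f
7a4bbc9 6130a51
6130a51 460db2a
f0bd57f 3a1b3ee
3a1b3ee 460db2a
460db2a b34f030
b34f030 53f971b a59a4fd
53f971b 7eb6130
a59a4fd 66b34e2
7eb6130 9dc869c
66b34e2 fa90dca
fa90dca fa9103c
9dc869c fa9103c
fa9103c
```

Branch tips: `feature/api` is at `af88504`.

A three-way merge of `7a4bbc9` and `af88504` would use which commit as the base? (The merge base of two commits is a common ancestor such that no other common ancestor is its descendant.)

460db2a

Ancestors of 7a4bbc9: {460db2a, 53f971b, 6130a51, 66b34e2, 7a4bbc9, 7eb6130, 9dc869c, a59a4fd, b34f030, fa90dca, fa9103c}.
Ancestors of af88504: {3a1b3ee, 460db2a, 53f971b, 66b34e2, 7eb6130, 9dc869c, a59a4fd, af88504, b34f030, f0bd57f, fa90dca, fa9103c}.
Common ancestors: {460db2a, 53f971b, 66b34e2, 7eb6130, 9dc869c, a59a4fd, b34f030, fa90dca, fa9103c}.
Among these, 460db2a is not an ancestor of any other common ancestor — it is the merge base.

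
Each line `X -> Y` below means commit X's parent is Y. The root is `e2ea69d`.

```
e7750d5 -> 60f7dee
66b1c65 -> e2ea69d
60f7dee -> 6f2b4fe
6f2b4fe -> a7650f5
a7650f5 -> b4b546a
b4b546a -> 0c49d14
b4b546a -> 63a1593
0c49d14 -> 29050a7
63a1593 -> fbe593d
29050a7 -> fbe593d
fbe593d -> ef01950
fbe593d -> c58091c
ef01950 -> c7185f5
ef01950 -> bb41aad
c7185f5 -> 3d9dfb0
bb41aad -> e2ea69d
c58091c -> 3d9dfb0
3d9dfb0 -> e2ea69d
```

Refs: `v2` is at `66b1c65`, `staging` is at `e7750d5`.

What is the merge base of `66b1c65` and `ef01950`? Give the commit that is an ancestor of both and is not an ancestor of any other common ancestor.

Ancestors of 66b1c65: {66b1c65, e2ea69d}.
Ancestors of ef01950: {3d9dfb0, bb41aad, c7185f5, e2ea69d, ef01950}.
Common ancestors: {e2ea69d}.
The only common ancestor is e2ea69d, so it is the merge base.

e2ea69d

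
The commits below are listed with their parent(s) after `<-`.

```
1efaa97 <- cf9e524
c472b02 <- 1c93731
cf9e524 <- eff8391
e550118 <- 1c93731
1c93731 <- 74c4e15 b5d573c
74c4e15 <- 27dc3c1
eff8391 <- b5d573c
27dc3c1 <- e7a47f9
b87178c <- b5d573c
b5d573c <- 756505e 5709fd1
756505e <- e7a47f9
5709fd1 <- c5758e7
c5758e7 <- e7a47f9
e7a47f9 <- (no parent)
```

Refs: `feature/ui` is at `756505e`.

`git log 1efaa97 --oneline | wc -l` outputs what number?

Walking parent pointers from 1efaa97: reachable set = {1efaa97, 5709fd1, 756505e, b5d573c, c5758e7, cf9e524, e7a47f9, eff8391}.
That is 8 commits.

8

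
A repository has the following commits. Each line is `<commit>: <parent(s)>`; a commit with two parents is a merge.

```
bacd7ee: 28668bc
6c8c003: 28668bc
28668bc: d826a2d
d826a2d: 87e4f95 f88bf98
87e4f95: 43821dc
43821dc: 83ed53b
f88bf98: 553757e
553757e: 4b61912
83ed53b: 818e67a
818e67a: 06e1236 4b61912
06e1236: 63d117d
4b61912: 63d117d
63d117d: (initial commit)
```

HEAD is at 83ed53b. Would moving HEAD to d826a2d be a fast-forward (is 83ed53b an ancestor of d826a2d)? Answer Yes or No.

Yes

A fast-forward from 83ed53b to d826a2d is possible iff 83ed53b is an ancestor of d826a2d.
Ancestors of d826a2d: {06e1236, 43821dc, 4b61912, 553757e, 63d117d, 818e67a, 83ed53b, 87e4f95, d826a2d, f88bf98}.
83ed53b is among them, so fast-forward is possible.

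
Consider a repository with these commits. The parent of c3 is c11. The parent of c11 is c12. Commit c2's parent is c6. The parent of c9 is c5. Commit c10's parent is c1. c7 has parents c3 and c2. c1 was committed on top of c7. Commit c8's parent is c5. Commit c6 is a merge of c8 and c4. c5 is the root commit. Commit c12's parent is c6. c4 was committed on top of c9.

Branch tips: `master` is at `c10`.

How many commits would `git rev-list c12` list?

6

Walking parent pointers from c12: reachable set = {c12, c4, c5, c6, c8, c9}.
That is 6 commits.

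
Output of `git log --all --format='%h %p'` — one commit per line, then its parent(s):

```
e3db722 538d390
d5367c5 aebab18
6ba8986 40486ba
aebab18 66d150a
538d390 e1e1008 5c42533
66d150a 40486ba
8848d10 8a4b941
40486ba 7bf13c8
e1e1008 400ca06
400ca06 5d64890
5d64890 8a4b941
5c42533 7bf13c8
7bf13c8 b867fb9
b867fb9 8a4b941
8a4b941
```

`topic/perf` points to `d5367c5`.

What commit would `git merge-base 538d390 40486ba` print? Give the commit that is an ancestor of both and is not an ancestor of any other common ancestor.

7bf13c8

Ancestors of 538d390: {400ca06, 538d390, 5c42533, 5d64890, 7bf13c8, 8a4b941, b867fb9, e1e1008}.
Ancestors of 40486ba: {40486ba, 7bf13c8, 8a4b941, b867fb9}.
Common ancestors: {7bf13c8, 8a4b941, b867fb9}.
Among these, 7bf13c8 is not an ancestor of any other common ancestor — it is the merge base.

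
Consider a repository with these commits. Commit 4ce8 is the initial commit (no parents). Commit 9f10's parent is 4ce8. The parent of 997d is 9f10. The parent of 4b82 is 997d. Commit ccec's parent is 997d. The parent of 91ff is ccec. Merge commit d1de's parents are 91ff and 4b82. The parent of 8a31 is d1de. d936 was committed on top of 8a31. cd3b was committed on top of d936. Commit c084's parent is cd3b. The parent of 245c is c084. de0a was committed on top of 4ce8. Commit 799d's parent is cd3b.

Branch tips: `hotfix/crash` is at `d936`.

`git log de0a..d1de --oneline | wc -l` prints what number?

Reachable from d1de: {4b82, 4ce8, 91ff, 997d, 9f10, ccec, d1de}.
Reachable from de0a: {4ce8, de0a}.
In d1de's history but not de0a's: {4b82, 91ff, 997d, 9f10, ccec, d1de} — 6 commits.

6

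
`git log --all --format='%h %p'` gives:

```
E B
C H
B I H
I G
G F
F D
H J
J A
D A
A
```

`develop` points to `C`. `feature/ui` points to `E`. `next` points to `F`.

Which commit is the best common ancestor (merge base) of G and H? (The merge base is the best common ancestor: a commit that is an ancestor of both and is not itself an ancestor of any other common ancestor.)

A

Ancestors of G: {A, D, F, G}.
Ancestors of H: {A, H, J}.
Common ancestors: {A}.
The only common ancestor is A, so it is the merge base.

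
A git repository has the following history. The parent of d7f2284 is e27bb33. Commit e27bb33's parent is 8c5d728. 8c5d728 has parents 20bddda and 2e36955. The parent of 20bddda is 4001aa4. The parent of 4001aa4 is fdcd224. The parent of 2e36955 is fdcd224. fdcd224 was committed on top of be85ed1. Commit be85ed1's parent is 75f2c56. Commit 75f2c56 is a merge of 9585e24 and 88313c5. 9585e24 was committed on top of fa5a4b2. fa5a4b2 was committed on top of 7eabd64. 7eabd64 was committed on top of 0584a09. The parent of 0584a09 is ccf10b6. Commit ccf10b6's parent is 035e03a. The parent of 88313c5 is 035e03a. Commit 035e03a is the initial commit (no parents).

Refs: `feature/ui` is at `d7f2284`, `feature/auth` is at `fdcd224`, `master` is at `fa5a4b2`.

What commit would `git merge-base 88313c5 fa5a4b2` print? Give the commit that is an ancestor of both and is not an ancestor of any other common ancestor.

035e03a

Ancestors of 88313c5: {035e03a, 88313c5}.
Ancestors of fa5a4b2: {035e03a, 0584a09, 7eabd64, ccf10b6, fa5a4b2}.
Common ancestors: {035e03a}.
The only common ancestor is 035e03a, so it is the merge base.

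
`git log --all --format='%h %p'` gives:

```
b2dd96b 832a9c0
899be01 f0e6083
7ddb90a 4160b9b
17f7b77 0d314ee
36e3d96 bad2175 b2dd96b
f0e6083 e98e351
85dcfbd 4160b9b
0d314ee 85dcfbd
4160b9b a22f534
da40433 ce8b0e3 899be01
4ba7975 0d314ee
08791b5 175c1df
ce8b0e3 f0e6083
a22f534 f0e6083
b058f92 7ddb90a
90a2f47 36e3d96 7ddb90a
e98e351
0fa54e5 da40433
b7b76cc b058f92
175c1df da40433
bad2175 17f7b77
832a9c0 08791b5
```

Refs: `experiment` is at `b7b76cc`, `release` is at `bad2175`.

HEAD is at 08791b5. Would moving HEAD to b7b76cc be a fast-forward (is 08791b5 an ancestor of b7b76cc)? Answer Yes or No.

A fast-forward from 08791b5 to b7b76cc is possible iff 08791b5 is an ancestor of b7b76cc.
Ancestors of b7b76cc: {4160b9b, 7ddb90a, a22f534, b058f92, b7b76cc, e98e351, f0e6083}.
08791b5 is not among them, so fast-forward is not possible.

No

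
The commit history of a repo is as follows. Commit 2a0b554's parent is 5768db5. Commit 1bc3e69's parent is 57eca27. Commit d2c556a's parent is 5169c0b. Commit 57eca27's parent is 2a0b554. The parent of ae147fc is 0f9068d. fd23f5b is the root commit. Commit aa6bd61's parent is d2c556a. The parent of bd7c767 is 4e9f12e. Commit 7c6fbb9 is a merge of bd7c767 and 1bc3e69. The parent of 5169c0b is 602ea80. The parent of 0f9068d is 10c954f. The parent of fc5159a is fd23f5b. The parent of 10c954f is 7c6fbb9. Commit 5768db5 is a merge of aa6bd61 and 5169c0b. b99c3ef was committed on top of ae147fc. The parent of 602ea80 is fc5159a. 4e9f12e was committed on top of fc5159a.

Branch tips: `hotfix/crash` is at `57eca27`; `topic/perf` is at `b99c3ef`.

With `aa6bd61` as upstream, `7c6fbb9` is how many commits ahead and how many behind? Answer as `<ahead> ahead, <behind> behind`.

Reachable from 7c6fbb9: {1bc3e69, 2a0b554, 4e9f12e, 5169c0b, 5768db5, 57eca27, 602ea80, 7c6fbb9, aa6bd61, bd7c767, d2c556a, fc5159a, fd23f5b}.
Reachable from aa6bd61: {5169c0b, 602ea80, aa6bd61, d2c556a, fc5159a, fd23f5b}.
Only in 7c6fbb9's history (ahead): {1bc3e69, 2a0b554, 4e9f12e, 5768db5, 57eca27, 7c6fbb9, bd7c767} — 7.
Only in aa6bd61's history (behind): {} — 0.

7 ahead, 0 behind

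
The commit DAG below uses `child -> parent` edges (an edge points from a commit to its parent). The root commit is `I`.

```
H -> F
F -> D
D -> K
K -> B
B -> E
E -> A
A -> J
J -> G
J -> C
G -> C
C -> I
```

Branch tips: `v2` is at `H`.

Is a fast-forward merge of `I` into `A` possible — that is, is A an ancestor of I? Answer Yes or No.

A fast-forward from A to I is possible iff A is an ancestor of I.
Ancestors of I: {I}.
A is not among them, so fast-forward is not possible.

No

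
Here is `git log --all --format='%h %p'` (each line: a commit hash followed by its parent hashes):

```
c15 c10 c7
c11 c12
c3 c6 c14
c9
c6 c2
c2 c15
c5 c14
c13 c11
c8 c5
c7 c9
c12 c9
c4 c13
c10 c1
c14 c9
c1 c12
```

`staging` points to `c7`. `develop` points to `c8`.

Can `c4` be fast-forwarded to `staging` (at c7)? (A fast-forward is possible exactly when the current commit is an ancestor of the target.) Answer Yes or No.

A fast-forward from c4 to c7 is possible iff c4 is an ancestor of c7.
Ancestors of c7: {c7, c9}.
c4 is not among them, so fast-forward is not possible.

No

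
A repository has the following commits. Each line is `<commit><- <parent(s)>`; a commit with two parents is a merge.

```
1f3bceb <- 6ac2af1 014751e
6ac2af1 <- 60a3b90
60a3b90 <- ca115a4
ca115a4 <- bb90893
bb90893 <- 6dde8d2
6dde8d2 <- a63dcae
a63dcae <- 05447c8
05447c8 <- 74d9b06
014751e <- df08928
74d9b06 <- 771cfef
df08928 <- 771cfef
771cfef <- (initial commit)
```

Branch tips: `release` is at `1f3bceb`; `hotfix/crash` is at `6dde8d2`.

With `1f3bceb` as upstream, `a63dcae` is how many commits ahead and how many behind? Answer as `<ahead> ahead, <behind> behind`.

0 ahead, 8 behind

Reachable from a63dcae: {05447c8, 74d9b06, 771cfef, a63dcae}.
Reachable from 1f3bceb: {014751e, 05447c8, 1f3bceb, 60a3b90, 6ac2af1, 6dde8d2, 74d9b06, 771cfef, a63dcae, bb90893, ca115a4, df08928}.
Only in a63dcae's history (ahead): {} — 0.
Only in 1f3bceb's history (behind): {014751e, 1f3bceb, 60a3b90, 6ac2af1, 6dde8d2, bb90893, ca115a4, df08928} — 8.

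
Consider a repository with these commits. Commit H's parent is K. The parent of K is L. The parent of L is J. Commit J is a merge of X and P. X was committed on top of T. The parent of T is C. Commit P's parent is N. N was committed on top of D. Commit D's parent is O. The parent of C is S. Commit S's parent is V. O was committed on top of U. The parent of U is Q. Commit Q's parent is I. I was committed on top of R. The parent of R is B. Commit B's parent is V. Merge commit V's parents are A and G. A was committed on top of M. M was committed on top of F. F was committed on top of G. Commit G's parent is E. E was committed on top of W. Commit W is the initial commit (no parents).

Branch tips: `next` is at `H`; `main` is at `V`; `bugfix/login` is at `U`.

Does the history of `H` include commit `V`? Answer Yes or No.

Yes

Ancestors of H (commits reachable by following parents): {A, B, C, D, E, F, G, H, I, J, K, L, M, N, O, P, Q, R, S, T, U, V, W, X}.
V is in that set, so it is an ancestor of H.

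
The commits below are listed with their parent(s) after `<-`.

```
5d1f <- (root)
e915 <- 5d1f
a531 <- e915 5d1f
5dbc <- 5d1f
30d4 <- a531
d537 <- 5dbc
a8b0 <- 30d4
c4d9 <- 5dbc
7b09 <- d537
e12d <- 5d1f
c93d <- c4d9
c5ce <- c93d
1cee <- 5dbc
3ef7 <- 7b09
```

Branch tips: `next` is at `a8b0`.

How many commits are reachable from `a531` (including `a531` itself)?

3

Walking parent pointers from a531: reachable set = {5d1f, a531, e915}.
That is 3 commits.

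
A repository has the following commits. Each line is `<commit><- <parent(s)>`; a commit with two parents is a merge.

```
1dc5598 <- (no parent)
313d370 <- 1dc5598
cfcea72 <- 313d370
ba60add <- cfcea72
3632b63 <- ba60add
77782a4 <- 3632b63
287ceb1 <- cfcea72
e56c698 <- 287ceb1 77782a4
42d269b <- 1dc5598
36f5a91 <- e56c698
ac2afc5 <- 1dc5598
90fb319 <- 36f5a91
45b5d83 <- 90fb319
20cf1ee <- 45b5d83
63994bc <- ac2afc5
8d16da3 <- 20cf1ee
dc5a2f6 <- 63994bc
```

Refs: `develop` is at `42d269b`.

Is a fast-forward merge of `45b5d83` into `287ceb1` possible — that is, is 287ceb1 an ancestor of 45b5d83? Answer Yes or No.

Yes

A fast-forward from 287ceb1 to 45b5d83 is possible iff 287ceb1 is an ancestor of 45b5d83.
Ancestors of 45b5d83: {1dc5598, 287ceb1, 313d370, 3632b63, 36f5a91, 45b5d83, 77782a4, 90fb319, ba60add, cfcea72, e56c698}.
287ceb1 is among them, so fast-forward is possible.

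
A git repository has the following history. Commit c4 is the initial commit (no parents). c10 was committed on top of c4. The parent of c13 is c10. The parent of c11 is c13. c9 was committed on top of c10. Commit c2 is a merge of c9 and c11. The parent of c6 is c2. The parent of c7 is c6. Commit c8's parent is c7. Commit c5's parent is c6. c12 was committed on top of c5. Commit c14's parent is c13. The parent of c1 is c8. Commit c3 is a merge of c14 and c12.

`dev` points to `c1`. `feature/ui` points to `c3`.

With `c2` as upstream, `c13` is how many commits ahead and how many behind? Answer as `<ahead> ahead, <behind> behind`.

Reachable from c13: {c10, c13, c4}.
Reachable from c2: {c10, c11, c13, c2, c4, c9}.
Only in c13's history (ahead): {} — 0.
Only in c2's history (behind): {c11, c2, c9} — 3.

0 ahead, 3 behind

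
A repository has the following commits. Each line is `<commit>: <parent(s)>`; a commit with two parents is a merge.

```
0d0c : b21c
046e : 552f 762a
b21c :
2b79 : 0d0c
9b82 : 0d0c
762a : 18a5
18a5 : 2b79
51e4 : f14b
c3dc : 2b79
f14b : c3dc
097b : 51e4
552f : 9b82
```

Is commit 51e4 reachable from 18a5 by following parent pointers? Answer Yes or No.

No

Ancestors of 18a5: {0d0c, 18a5, 2b79, b21c}.
51e4 is not in that set, so it is not an ancestor of 18a5.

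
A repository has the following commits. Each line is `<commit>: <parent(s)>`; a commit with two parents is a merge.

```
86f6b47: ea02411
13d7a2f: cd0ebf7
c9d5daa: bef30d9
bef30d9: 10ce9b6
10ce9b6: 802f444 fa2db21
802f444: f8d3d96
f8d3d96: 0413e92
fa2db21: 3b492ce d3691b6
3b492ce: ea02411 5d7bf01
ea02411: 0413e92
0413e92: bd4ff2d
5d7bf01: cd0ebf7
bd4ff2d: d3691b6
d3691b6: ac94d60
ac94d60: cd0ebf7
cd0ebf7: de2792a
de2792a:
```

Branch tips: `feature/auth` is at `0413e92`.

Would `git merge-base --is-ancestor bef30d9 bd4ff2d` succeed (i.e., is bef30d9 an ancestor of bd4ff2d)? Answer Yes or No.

No

Ancestors of bd4ff2d: {ac94d60, bd4ff2d, cd0ebf7, d3691b6, de2792a}.
bef30d9 is not in that set, so it is not an ancestor of bd4ff2d.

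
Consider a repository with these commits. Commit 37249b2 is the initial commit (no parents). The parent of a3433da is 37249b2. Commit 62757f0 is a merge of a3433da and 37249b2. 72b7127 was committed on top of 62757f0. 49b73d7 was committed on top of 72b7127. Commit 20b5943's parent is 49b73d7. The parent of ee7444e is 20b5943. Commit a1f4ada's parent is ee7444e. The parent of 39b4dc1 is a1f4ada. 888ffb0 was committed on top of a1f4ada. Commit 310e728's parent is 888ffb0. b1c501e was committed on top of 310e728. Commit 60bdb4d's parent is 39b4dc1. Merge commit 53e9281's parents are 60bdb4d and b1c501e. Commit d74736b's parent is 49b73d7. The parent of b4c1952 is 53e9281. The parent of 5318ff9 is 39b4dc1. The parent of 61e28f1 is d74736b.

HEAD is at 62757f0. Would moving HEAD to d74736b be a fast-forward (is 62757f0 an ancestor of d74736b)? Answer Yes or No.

Yes

A fast-forward from 62757f0 to d74736b is possible iff 62757f0 is an ancestor of d74736b.
Ancestors of d74736b: {37249b2, 49b73d7, 62757f0, 72b7127, a3433da, d74736b}.
62757f0 is among them, so fast-forward is possible.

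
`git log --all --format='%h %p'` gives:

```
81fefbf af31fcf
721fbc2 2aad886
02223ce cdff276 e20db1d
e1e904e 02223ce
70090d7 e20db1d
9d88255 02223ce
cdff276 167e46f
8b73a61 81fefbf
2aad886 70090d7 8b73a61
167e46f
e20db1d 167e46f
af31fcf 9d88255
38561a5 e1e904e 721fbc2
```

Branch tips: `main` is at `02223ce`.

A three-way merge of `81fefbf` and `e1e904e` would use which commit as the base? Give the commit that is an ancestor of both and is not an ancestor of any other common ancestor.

02223ce

Ancestors of 81fefbf: {02223ce, 167e46f, 81fefbf, 9d88255, af31fcf, cdff276, e20db1d}.
Ancestors of e1e904e: {02223ce, 167e46f, cdff276, e1e904e, e20db1d}.
Common ancestors: {02223ce, 167e46f, cdff276, e20db1d}.
Among these, 02223ce is not an ancestor of any other common ancestor — it is the merge base.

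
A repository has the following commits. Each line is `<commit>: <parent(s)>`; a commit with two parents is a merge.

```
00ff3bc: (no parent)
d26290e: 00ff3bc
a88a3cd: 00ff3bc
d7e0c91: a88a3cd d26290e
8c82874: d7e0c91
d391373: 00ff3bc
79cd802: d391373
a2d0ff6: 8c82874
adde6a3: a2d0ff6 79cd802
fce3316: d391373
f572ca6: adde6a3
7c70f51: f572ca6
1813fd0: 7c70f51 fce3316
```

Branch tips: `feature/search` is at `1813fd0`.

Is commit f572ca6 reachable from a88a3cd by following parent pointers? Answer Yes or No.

Ancestors of a88a3cd: {00ff3bc, a88a3cd}.
f572ca6 is not in that set, so it is not an ancestor of a88a3cd.

No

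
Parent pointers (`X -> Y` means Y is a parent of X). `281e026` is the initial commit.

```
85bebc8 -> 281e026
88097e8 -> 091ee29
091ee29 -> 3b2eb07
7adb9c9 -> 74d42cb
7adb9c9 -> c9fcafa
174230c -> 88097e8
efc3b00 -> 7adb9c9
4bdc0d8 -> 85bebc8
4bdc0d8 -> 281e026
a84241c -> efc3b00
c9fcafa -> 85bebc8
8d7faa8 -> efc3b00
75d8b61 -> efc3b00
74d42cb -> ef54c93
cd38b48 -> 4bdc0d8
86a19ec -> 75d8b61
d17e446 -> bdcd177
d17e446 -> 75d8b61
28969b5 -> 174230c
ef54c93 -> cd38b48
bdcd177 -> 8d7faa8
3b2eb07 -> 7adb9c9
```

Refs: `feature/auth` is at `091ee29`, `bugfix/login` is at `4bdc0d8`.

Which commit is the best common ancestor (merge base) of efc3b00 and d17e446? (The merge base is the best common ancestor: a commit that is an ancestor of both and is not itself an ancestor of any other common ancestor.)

Ancestors of efc3b00: {281e026, 4bdc0d8, 74d42cb, 7adb9c9, 85bebc8, c9fcafa, cd38b48, ef54c93, efc3b00}.
Ancestors of d17e446: {281e026, 4bdc0d8, 74d42cb, 75d8b61, 7adb9c9, 85bebc8, 8d7faa8, bdcd177, c9fcafa, cd38b48, d17e446, ef54c93, efc3b00}.
Common ancestors: {281e026, 4bdc0d8, 74d42cb, 7adb9c9, 85bebc8, c9fcafa, cd38b48, ef54c93, efc3b00}.
Among these, efc3b00 is not an ancestor of any other common ancestor — it is the merge base.

efc3b00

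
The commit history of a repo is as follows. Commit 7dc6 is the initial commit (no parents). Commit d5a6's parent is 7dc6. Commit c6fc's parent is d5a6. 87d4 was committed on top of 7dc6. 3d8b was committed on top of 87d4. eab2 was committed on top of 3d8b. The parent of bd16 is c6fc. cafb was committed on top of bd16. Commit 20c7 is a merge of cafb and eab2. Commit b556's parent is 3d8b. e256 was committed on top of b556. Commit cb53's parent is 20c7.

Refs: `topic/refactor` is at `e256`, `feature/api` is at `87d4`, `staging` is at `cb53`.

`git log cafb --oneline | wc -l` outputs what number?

Walking parent pointers from cafb: reachable set = {7dc6, bd16, c6fc, cafb, d5a6}.
That is 5 commits.

5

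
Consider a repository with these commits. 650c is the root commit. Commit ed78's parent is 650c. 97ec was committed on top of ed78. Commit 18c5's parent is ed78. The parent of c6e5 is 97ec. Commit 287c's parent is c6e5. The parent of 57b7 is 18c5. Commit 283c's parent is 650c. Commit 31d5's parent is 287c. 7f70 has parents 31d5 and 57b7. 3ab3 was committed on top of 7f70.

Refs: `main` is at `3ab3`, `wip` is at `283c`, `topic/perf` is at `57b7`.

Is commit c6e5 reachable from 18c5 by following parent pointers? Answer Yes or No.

No

Ancestors of 18c5: {18c5, 650c, ed78}.
c6e5 is not in that set, so it is not an ancestor of 18c5.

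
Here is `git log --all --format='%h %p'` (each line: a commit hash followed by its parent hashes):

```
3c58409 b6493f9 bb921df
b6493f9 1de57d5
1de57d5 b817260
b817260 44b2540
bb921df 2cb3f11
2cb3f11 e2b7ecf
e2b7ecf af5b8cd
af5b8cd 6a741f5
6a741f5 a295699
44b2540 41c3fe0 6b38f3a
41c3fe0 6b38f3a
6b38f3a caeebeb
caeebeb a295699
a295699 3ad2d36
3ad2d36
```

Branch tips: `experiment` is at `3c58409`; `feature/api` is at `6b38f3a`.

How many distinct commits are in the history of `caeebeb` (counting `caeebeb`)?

Walking parent pointers from caeebeb: reachable set = {3ad2d36, a295699, caeebeb}.
That is 3 commits.

3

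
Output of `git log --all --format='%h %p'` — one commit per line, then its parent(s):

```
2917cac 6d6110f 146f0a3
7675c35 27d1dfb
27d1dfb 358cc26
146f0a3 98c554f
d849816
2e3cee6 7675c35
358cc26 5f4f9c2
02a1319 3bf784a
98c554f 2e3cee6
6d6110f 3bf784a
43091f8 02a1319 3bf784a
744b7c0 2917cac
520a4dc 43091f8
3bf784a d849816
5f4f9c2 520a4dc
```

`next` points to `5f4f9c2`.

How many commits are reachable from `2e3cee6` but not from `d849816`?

Reachable from 2e3cee6: {02a1319, 27d1dfb, 2e3cee6, 358cc26, 3bf784a, 43091f8, 520a4dc, 5f4f9c2, 7675c35, d849816}.
Reachable from d849816: {d849816}.
In 2e3cee6's history but not d849816's: {02a1319, 27d1dfb, 2e3cee6, 358cc26, 3bf784a, 43091f8, 520a4dc, 5f4f9c2, 7675c35} — 9 commits.

9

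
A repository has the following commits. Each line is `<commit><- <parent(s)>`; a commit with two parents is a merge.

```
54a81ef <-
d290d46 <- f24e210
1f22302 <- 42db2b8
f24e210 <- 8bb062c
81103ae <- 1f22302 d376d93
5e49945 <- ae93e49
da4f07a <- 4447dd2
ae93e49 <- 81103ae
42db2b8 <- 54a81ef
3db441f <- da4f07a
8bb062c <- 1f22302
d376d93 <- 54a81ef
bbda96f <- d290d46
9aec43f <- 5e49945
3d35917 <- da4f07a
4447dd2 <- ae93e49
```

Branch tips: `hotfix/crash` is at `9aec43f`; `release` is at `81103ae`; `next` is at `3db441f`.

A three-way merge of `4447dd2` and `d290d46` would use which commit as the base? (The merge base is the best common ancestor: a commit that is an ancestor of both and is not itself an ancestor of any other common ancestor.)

1f22302

Ancestors of 4447dd2: {1f22302, 42db2b8, 4447dd2, 54a81ef, 81103ae, ae93e49, d376d93}.
Ancestors of d290d46: {1f22302, 42db2b8, 54a81ef, 8bb062c, d290d46, f24e210}.
Common ancestors: {1f22302, 42db2b8, 54a81ef}.
Among these, 1f22302 is not an ancestor of any other common ancestor — it is the merge base.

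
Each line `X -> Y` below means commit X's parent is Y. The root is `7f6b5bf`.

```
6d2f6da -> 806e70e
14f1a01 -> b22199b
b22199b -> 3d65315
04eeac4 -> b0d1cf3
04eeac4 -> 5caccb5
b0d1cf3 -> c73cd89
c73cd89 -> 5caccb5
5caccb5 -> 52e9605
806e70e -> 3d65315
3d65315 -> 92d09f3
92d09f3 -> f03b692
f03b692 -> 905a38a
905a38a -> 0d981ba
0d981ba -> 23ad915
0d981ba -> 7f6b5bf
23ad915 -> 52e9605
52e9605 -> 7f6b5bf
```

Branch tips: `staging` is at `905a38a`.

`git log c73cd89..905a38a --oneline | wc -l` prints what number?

Reachable from 905a38a: {0d981ba, 23ad915, 52e9605, 7f6b5bf, 905a38a}.
Reachable from c73cd89: {52e9605, 5caccb5, 7f6b5bf, c73cd89}.
In 905a38a's history but not c73cd89's: {0d981ba, 23ad915, 905a38a} — 3 commits.

3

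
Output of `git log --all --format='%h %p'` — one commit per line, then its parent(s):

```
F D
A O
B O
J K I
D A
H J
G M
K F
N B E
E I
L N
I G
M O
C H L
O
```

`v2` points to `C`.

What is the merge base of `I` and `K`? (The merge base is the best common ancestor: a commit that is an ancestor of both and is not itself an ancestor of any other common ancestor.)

O

Ancestors of I: {G, I, M, O}.
Ancestors of K: {A, D, F, K, O}.
Common ancestors: {O}.
The only common ancestor is O, so it is the merge base.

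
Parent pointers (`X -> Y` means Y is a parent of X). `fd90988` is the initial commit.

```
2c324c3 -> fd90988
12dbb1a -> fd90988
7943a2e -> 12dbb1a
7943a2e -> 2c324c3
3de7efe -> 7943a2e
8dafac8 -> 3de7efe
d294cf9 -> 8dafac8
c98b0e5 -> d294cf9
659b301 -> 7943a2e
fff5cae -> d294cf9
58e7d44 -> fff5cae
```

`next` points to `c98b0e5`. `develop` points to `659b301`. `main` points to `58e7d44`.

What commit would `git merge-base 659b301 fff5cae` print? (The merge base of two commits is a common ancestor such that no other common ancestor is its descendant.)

Ancestors of 659b301: {12dbb1a, 2c324c3, 659b301, 7943a2e, fd90988}.
Ancestors of fff5cae: {12dbb1a, 2c324c3, 3de7efe, 7943a2e, 8dafac8, d294cf9, fd90988, fff5cae}.
Common ancestors: {12dbb1a, 2c324c3, 7943a2e, fd90988}.
Among these, 7943a2e is not an ancestor of any other common ancestor — it is the merge base.

7943a2e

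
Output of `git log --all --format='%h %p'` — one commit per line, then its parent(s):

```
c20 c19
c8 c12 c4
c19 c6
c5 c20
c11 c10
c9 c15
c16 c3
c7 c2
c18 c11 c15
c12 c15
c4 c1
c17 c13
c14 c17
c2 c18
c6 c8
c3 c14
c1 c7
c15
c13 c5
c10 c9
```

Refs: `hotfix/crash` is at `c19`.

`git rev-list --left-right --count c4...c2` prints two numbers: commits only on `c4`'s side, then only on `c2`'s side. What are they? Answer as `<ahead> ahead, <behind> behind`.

3 ahead, 0 behind

Reachable from c4: {c1, c10, c11, c15, c18, c2, c4, c7, c9}.
Reachable from c2: {c10, c11, c15, c18, c2, c9}.
Only in c4's history (ahead): {c1, c4, c7} — 3.
Only in c2's history (behind): {} — 0.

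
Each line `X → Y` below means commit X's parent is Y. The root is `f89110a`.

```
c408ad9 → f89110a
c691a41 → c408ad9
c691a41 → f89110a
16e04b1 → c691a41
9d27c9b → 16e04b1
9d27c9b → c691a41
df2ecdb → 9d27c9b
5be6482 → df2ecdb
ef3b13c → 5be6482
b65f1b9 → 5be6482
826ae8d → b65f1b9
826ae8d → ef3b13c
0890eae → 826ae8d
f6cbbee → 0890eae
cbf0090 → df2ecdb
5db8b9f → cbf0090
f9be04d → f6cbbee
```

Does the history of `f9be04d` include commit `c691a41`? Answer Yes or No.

Ancestors of f9be04d (commits reachable by following parents): {0890eae, 16e04b1, 5be6482, 826ae8d, 9d27c9b, b65f1b9, c408ad9, c691a41, df2ecdb, ef3b13c, f6cbbee, f89110a, f9be04d}.
c691a41 is in that set, so it is an ancestor of f9be04d.

Yes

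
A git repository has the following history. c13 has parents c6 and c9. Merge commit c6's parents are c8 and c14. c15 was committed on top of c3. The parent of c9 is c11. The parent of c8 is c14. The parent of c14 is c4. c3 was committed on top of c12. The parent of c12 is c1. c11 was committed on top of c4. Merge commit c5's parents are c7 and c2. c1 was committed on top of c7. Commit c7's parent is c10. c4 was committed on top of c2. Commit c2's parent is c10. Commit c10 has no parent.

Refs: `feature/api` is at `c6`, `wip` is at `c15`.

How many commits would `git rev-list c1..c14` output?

3

Reachable from c14: {c10, c14, c2, c4}.
Reachable from c1: {c1, c10, c7}.
In c14's history but not c1's: {c14, c2, c4} — 3 commits.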